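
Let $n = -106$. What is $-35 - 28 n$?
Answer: $2933$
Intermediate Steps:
$-35 - 28 n = -35 - -2968 = -35 + 2968 = 2933$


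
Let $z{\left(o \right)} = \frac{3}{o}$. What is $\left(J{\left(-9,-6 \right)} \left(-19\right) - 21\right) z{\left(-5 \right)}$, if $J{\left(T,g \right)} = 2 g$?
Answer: $- \frac{621}{5} \approx -124.2$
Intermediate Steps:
$\left(J{\left(-9,-6 \right)} \left(-19\right) - 21\right) z{\left(-5 \right)} = \left(2 \left(-6\right) \left(-19\right) - 21\right) \frac{3}{-5} = \left(\left(-12\right) \left(-19\right) - 21\right) 3 \left(- \frac{1}{5}\right) = \left(228 - 21\right) \left(- \frac{3}{5}\right) = 207 \left(- \frac{3}{5}\right) = - \frac{621}{5}$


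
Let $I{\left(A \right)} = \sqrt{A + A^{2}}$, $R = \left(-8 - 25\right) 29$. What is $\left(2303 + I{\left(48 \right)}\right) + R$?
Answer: $1346 + 28 \sqrt{3} \approx 1394.5$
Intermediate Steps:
$R = -957$ ($R = \left(-33\right) 29 = -957$)
$\left(2303 + I{\left(48 \right)}\right) + R = \left(2303 + \sqrt{48 \left(1 + 48\right)}\right) - 957 = \left(2303 + \sqrt{48 \cdot 49}\right) - 957 = \left(2303 + \sqrt{2352}\right) - 957 = \left(2303 + 28 \sqrt{3}\right) - 957 = 1346 + 28 \sqrt{3}$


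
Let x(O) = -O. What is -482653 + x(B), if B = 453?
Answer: -483106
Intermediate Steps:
-482653 + x(B) = -482653 - 1*453 = -482653 - 453 = -483106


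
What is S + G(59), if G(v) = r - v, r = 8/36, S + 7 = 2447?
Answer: 21431/9 ≈ 2381.2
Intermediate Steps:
S = 2440 (S = -7 + 2447 = 2440)
r = 2/9 (r = 8*(1/36) = 2/9 ≈ 0.22222)
G(v) = 2/9 - v
S + G(59) = 2440 + (2/9 - 1*59) = 2440 + (2/9 - 59) = 2440 - 529/9 = 21431/9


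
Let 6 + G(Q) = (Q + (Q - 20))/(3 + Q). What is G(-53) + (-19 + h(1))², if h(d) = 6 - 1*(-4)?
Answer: 1938/25 ≈ 77.520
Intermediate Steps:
h(d) = 10 (h(d) = 6 + 4 = 10)
G(Q) = -6 + (-20 + 2*Q)/(3 + Q) (G(Q) = -6 + (Q + (Q - 20))/(3 + Q) = -6 + (Q + (-20 + Q))/(3 + Q) = -6 + (-20 + 2*Q)/(3 + Q))
G(-53) + (-19 + h(1))² = 2*(-19 - 2*(-53))/(3 - 53) + (-19 + 10)² = 2*(-19 + 106)/(-50) + (-9)² = 2*(-1/50)*87 + 81 = -87/25 + 81 = 1938/25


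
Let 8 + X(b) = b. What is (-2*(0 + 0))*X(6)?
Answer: 0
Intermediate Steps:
X(b) = -8 + b
(-2*(0 + 0))*X(6) = (-2*(0 + 0))*(-8 + 6) = -2*0*(-2) = 0*(-2) = 0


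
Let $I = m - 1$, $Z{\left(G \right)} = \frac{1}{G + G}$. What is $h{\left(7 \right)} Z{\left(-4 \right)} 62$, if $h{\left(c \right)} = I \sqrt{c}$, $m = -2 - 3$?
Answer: $\frac{93 \sqrt{7}}{2} \approx 123.03$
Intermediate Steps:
$Z{\left(G \right)} = \frac{1}{2 G}$
$m = -5$ ($m = -2 - 3 = -5$)
$I = -6$ ($I = -5 - 1 = -6$)
$h{\left(c \right)} = - 6 \sqrt{c}$
$h{\left(7 \right)} Z{\left(-4 \right)} 62 = - 6 \sqrt{7} \frac{1}{2 \left(-4\right)} 62 = - 6 \sqrt{7} \cdot \frac{1}{2} \left(- \frac{1}{4}\right) 62 = - 6 \sqrt{7} \left(- \frac{1}{8}\right) 62 = \frac{3 \sqrt{7}}{4} \cdot 62 = \frac{93 \sqrt{7}}{2}$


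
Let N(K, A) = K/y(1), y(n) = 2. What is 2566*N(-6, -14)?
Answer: -7698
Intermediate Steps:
N(K, A) = K/2
2566*N(-6, -14) = 2566*((1/2)*(-6)) = 2566*(-3) = -7698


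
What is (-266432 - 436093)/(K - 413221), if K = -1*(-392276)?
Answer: 140505/4189 ≈ 33.541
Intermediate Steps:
K = 392276
(-266432 - 436093)/(K - 413221) = (-266432 - 436093)/(392276 - 413221) = -702525/(-20945) = -702525*(-1/20945) = 140505/4189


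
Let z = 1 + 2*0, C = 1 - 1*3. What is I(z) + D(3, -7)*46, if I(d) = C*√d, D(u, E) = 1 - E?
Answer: 366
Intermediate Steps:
C = -2 (C = 1 - 3 = -2)
z = 1 (z = 1 + 0 = 1)
I(d) = -2*√d
I(z) + D(3, -7)*46 = -2*√1 + (1 - 1*(-7))*46 = -2*1 + (1 + 7)*46 = -2 + 8*46 = -2 + 368 = 366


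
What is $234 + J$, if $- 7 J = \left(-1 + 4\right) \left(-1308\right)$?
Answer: $\frac{5562}{7} \approx 794.57$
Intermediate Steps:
$J = \frac{3924}{7}$ ($J = - \frac{\left(-1 + 4\right) \left(-1308\right)}{7} = - \frac{3 \left(-1308\right)}{7} = \left(- \frac{1}{7}\right) \left(-3924\right) = \frac{3924}{7} \approx 560.57$)
$234 + J = 234 + \frac{3924}{7} = \frac{5562}{7}$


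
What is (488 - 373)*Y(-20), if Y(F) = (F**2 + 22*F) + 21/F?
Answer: -18883/4 ≈ -4720.8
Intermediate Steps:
Y(F) = F**2 + 21/F + 22*F
(488 - 373)*Y(-20) = (488 - 373)*((21 + (-20)**2*(22 - 20))/(-20)) = 115*(-(21 + 400*2)/20) = 115*(-(21 + 800)/20) = 115*(-1/20*821) = 115*(-821/20) = -18883/4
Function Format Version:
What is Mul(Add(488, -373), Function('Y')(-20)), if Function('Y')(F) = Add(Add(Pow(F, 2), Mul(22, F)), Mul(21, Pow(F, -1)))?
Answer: Rational(-18883, 4) ≈ -4720.8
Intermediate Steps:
Function('Y')(F) = Add(Pow(F, 2), Mul(21, Pow(F, -1)), Mul(22, F))
Mul(Add(488, -373), Function('Y')(-20)) = Mul(Add(488, -373), Mul(Pow(-20, -1), Add(21, Mul(Pow(-20, 2), Add(22, -20))))) = Mul(115, Mul(Rational(-1, 20), Add(21, Mul(400, 2)))) = Mul(115, Mul(Rational(-1, 20), Add(21, 800))) = Mul(115, Mul(Rational(-1, 20), 821)) = Mul(115, Rational(-821, 20)) = Rational(-18883, 4)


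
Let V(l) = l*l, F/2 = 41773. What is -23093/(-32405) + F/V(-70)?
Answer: 282046383/15878450 ≈ 17.763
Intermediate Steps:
F = 83546 (F = 2*41773 = 83546)
V(l) = l²
-23093/(-32405) + F/V(-70) = -23093/(-32405) + 83546/((-70)²) = -23093*(-1/32405) + 83546/4900 = 23093/32405 + 83546*(1/4900) = 23093/32405 + 41773/2450 = 282046383/15878450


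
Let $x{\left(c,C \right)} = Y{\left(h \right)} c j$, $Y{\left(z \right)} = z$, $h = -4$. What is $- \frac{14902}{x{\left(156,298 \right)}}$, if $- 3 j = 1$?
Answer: $- \frac{7451}{104} \approx -71.644$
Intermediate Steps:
$j = - \frac{1}{3}$ ($j = \left(- \frac{1}{3}\right) 1 = - \frac{1}{3} \approx -0.33333$)
$x{\left(c,C \right)} = \frac{4 c}{3}$ ($x{\left(c,C \right)} = - 4 c \left(- \frac{1}{3}\right) = \frac{4 c}{3}$)
$- \frac{14902}{x{\left(156,298 \right)}} = - \frac{14902}{\frac{4}{3} \cdot 156} = - \frac{14902}{208} = \left(-14902\right) \frac{1}{208} = - \frac{7451}{104}$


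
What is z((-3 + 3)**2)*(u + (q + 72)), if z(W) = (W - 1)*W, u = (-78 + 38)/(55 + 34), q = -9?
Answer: 0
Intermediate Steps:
u = -40/89 ≈ -0.44944
z(W) = W*(-1 + W) (z(W) = (-1 + W)*W = W*(-1 + W))
z((-3 + 3)**2)*(u + (q + 72)) = ((-3 + 3)**2*(-1 + (-3 + 3)**2))*(-40/89 + (-9 + 72)) = (0**2*(-1 + 0**2))*(-40/89 + 63) = (0*(-1 + 0))*(5567/89) = (0*(-1))*(5567/89) = 0*(5567/89) = 0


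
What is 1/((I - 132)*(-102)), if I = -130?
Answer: 1/26724 ≈ 3.7420e-5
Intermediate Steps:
1/((I - 132)*(-102)) = 1/((-130 - 132)*(-102)) = 1/(-262*(-102)) = 1/26724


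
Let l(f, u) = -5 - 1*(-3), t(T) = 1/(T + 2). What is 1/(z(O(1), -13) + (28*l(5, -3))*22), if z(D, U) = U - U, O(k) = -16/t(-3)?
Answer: -1/1232 ≈ -0.00081169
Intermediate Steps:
t(T) = 1/(2 + T)
l(f, u) = -2 (l(f, u) = -5 + 3 = -2)
O(k) = 16 (O(k) = -16/(1/(2 - 3)) = -16/(1/(-1)) = -16/(-1) = -16*(-1) = 16)
z(D, U) = 0
1/(z(O(1), -13) + (28*l(5, -3))*22) = 1/(0 + (28*(-2))*22) = 1/(0 - 56*22) = 1/(0 - 1232) = 1/(-1232) = -1/1232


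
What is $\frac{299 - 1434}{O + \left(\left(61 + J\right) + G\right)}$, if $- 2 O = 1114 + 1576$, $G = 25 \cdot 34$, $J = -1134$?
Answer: $\frac{1135}{1568} \approx 0.72385$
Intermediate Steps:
$G = 850$
$O = -1345$ ($O = - \frac{1114 + 1576}{2} = \left(- \frac{1}{2}\right) 2690 = -1345$)
$\frac{299 - 1434}{O + \left(\left(61 + J\right) + G\right)} = \frac{299 - 1434}{-1345 + \left(\left(61 - 1134\right) + 850\right)} = - \frac{1135}{-1345 + \left(-1073 + 850\right)} = - \frac{1135}{-1345 - 223} = - \frac{1135}{-1568} = \left(-1135\right) \left(- \frac{1}{1568}\right) = \frac{1135}{1568}$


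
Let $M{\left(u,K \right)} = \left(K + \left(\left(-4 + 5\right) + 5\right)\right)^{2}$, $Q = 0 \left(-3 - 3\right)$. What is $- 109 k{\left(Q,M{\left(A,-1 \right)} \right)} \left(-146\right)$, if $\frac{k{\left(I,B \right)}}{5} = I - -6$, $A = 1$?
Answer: $477420$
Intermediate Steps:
$Q = 0$ ($Q = 0 \left(-6\right) = 0$)
$M{\left(u,K \right)} = \left(6 + K\right)^{2}$ ($M{\left(u,K \right)} = \left(K + \left(1 + 5\right)\right)^{2} = \left(K + 6\right)^{2} = \left(6 + K\right)^{2}$)
$k{\left(I,B \right)} = 30 + 5 I$ ($k{\left(I,B \right)} = 5 \left(I - -6\right) = 5 \left(I + 6\right) = 5 \left(6 + I\right) = 30 + 5 I$)
$- 109 k{\left(Q,M{\left(A,-1 \right)} \right)} \left(-146\right) = - 109 \left(30 + 5 \cdot 0\right) \left(-146\right) = - 109 \left(30 + 0\right) \left(-146\right) = \left(-109\right) 30 \left(-146\right) = \left(-3270\right) \left(-146\right) = 477420$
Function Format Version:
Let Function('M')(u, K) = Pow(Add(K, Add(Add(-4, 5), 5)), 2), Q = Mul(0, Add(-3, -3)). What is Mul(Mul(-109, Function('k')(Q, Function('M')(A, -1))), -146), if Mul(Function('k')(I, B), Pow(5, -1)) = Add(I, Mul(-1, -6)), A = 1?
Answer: 477420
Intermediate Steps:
Q = 0 (Q = Mul(0, -6) = 0)
Function('M')(u, K) = Pow(Add(6, K), 2) (Function('M')(u, K) = Pow(Add(K, Add(1, 5)), 2) = Pow(Add(K, 6), 2) = Pow(Add(6, K), 2))
Function('k')(I, B) = Add(30, Mul(5, I)) (Function('k')(I, B) = Mul(5, Add(I, Mul(-1, -6))) = Mul(5, Add(I, 6)) = Mul(5, Add(6, I)) = Add(30, Mul(5, I)))
Mul(Mul(-109, Function('k')(Q, Function('M')(A, -1))), -146) = Mul(Mul(-109, Add(30, Mul(5, 0))), -146) = Mul(Mul(-109, Add(30, 0)), -146) = Mul(Mul(-109, 30), -146) = Mul(-3270, -146) = 477420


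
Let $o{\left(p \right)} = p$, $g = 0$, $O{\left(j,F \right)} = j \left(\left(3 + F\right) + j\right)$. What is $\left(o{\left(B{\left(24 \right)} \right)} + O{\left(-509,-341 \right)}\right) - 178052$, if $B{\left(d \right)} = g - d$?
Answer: $253047$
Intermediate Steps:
$O{\left(j,F \right)} = j \left(3 + F + j\right)$
$B{\left(d \right)} = - d$ ($B{\left(d \right)} = 0 - d = - d$)
$\left(o{\left(B{\left(24 \right)} \right)} + O{\left(-509,-341 \right)}\right) - 178052 = \left(\left(-1\right) 24 - 509 \left(3 - 341 - 509\right)\right) - 178052 = \left(-24 - -431123\right) - 178052 = \left(-24 + 431123\right) - 178052 = 431099 - 178052 = 253047$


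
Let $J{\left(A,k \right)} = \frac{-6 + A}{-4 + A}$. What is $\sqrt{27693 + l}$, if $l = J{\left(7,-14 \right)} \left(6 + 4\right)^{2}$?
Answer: $\frac{\sqrt{249537}}{3} \approx 166.51$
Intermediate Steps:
$J{\left(A,k \right)} = \frac{-6 + A}{-4 + A}$
$l = \frac{100}{3}$ ($l = \frac{-6 + 7}{-4 + 7} \left(6 + 4\right)^{2} = \frac{1}{3} \cdot 1 \cdot 10^{2} = \frac{1}{3} \cdot 1 \cdot 100 = \frac{1}{3} \cdot 100 = \frac{100}{3} \approx 33.333$)
$\sqrt{27693 + l} = \sqrt{27693 + \frac{100}{3}} = \sqrt{\frac{83179}{3}} = \frac{\sqrt{249537}}{3}$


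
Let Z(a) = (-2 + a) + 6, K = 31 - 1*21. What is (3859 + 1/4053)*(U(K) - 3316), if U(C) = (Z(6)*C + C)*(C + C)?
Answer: -5818276416/1351 ≈ -4.3066e+6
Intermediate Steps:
K = 10 (K = 31 - 21 = 10)
Z(a) = 4 + a
U(C) = 22*C² (U(C) = ((4 + 6)*C + C)*(C + C) = (10*C + C)*(2*C) = (11*C)*(2*C) = 22*C²)
(3859 + 1/4053)*(U(K) - 3316) = (3859 + 1/4053)*(22*10² - 3316) = (3859 + 1/4053)*(22*100 - 3316) = 15640528*(2200 - 3316)/4053 = (15640528/4053)*(-1116) = -5818276416/1351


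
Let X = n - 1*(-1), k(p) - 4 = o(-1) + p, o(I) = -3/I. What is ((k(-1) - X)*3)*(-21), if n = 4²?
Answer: 693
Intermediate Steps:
n = 16
k(p) = 7 + p (k(p) = 4 + (-3/(-1) + p) = 4 + (-3*(-1) + p) = 4 + (3 + p) = 7 + p)
X = 17 (X = 16 - 1*(-1) = 16 + 1 = 17)
((k(-1) - X)*3)*(-21) = (((7 - 1) - 1*17)*3)*(-21) = ((6 - 17)*3)*(-21) = -11*3*(-21) = -33*(-21) = 693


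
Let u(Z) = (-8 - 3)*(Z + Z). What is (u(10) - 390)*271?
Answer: -165310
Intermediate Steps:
u(Z) = -22*Z
(u(10) - 390)*271 = (-22*10 - 390)*271 = (-220 - 390)*271 = -610*271 = -165310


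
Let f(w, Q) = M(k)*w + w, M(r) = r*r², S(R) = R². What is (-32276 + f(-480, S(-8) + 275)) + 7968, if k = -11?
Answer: 614092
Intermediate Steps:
M(r) = r³
f(w, Q) = -1330*w (f(w, Q) = (-11)³*w + w = -1331*w + w = -1330*w)
(-32276 + f(-480, S(-8) + 275)) + 7968 = (-32276 - 1330*(-480)) + 7968 = (-32276 + 638400) + 7968 = 606124 + 7968 = 614092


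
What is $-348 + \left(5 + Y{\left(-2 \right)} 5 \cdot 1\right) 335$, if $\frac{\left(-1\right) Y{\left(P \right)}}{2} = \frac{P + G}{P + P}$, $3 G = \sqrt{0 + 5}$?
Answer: $-348 + \frac{1675 \sqrt{5}}{6} \approx 276.24$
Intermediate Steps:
$G = \frac{\sqrt{5}}{3}$ ($G = \frac{\sqrt{0 + 5}}{3} = \frac{\sqrt{5}}{3} \approx 0.74536$)
$Y{\left(P \right)} = - \frac{P + \frac{\sqrt{5}}{3}}{P}$ ($Y{\left(P \right)} = - 2 \frac{P + \frac{\sqrt{5}}{3}}{P + P} = - 2 \frac{P + \frac{\sqrt{5}}{3}}{2 P} = - \frac{P + \frac{\sqrt{5}}{3}}{P}$)
$-348 + \left(5 + Y{\left(-2 \right)} 5 \cdot 1\right) 335 = -348 + \left(5 + \frac{\left(-1\right) \left(-2\right) - \frac{\sqrt{5}}{3}}{-2} \cdot 5 \cdot 1\right) 335 = -348 + \left(5 + - \frac{2 - \frac{\sqrt{5}}{3}}{2} \cdot 5\right) 335 = -348 + \left(5 + \left(-1 + \frac{\sqrt{5}}{6}\right) 5\right) 335 = -348 + \left(5 - \left(5 - \frac{5 \sqrt{5}}{6}\right)\right) 335 = -348 + \frac{5 \sqrt{5}}{6} \cdot 335 = -348 + \frac{1675 \sqrt{5}}{6}$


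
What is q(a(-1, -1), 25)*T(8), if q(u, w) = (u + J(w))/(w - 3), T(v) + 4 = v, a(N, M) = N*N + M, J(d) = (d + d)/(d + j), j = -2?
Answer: 100/253 ≈ 0.39526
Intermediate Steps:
J(d) = 2*d/(-2 + d) (J(d) = (d + d)/(d - 2) = (2*d)/(-2 + d) = 2*d/(-2 + d))
a(N, M) = M + N**2 (a(N, M) = N**2 + M = M + N**2)
T(v) = -4 + v
q(u, w) = (u + 2*w/(-2 + w))/(-3 + w) (q(u, w) = (u + 2*w/(-2 + w))/(w - 3) = (u + 2*w/(-2 + w))/(-3 + w))
q(a(-1, -1), 25)*T(8) = ((2*25 + (-1 + (-1)**2)*(-2 + 25))/((-3 + 25)*(-2 + 25)))*(-4 + 8) = ((50 + (-1 + 1)*23)/(22*23))*4 = ((1/22)*(1/23)*(50 + 0*23))*4 = ((1/22)*(1/23)*(50 + 0))*4 = ((1/22)*(1/23)*50)*4 = (25/253)*4 = 100/253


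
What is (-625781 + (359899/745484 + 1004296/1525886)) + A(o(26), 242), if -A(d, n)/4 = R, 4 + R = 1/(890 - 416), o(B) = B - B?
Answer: -4961812249298369723/7929208615332 ≈ -6.2576e+5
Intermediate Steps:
o(B) = 0
R = -1895/474 (R = -4 + 1/(890 - 416) = -4 + 1/474 = -1895/474 ≈ -3.9979)
A(d, n) = 3790/237 (A(d, n) = -4*(-1895/474) = 3790/237)
(-625781 + (359899/745484 + 1004296/1525886)) + A(o(26), 242) = (-625781 + (359899/745484 + 1004296/1525886)) + 3790/237 = (-625781 + (359899*(1/745484) + 1004296*(1/1525886))) + 3790/237 = (-625781 + (359899/745484 + 502148/762943)) + 3790/237 = (-625781 + 38172101317/33456576436) + 3790/237 = -20936451686595199/33456576436 + 3790/237 = -4961812249298369723/7929208615332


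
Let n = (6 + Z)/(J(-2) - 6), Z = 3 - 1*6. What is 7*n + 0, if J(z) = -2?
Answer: -21/8 ≈ -2.6250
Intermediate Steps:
Z = -3 (Z = 3 - 6 = -3)
n = -3/8 (n = (6 - 3)/(-2 - 6) = 3/(-8) = 3*(-⅛) = -3/8 ≈ -0.37500)
7*n + 0 = 7*(-3/8) + 0 = -21/8 + 0 = -21/8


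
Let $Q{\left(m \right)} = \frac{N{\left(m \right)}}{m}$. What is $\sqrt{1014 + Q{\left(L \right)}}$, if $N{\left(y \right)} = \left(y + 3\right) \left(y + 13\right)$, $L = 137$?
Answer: $\frac{\sqrt{21908766}}{137} \approx 34.166$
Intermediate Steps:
$N{\left(y \right)} = \left(3 + y\right) \left(13 + y\right)$
$Q{\left(m \right)} = \frac{39 + m^{2} + 16 m}{m}$
$\sqrt{1014 + Q{\left(L \right)}} = \sqrt{1014 + \left(16 + 137 + \frac{39}{137}\right)} = \sqrt{1014 + \frac{21000}{137}} = \sqrt{\frac{159918}{137}} = \frac{\sqrt{21908766}}{137}$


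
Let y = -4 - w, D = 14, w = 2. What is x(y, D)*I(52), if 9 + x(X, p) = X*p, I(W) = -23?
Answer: 2139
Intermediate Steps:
y = -6 (y = -4 - 1*2 = -4 - 2 = -6)
x(X, p) = -9 + X*p
x(y, D)*I(52) = (-9 - 6*14)*(-23) = (-9 - 84)*(-23) = -93*(-23) = 2139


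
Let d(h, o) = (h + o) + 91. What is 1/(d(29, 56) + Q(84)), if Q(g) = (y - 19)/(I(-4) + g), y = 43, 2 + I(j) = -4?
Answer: 13/2292 ≈ 0.0056719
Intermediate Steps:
I(j) = -6 (I(j) = -2 - 4 = -6)
d(h, o) = 91 + h + o
Q(g) = 24/(-6 + g) (Q(g) = (43 - 19)/(-6 + g) = 24/(-6 + g))
1/(d(29, 56) + Q(84)) = 1/((91 + 29 + 56) + 24/(-6 + 84)) = 1/(176 + 24/78) = 1/(176 + 24*(1/78)) = 1/(176 + 4/13) = 1/(2292/13) = 13/2292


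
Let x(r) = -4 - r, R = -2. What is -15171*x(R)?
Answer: 30342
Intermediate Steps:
-15171*x(R) = -15171*(-4 - 1*(-2)) = -15171*(-4 + 2) = -15171*(-2) = 30342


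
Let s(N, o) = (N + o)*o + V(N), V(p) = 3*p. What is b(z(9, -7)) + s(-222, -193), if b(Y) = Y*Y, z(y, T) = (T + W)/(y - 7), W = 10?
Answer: 317725/4 ≈ 79431.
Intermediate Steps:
z(y, T) = (10 + T)/(-7 + y) (z(y, T) = (T + 10)/(y - 7) = (10 + T)/(-7 + y))
s(N, o) = 3*N + o*(N + o) (s(N, o) = (N + o)*o + 3*N = o*(N + o) + 3*N = 3*N + o*(N + o))
b(Y) = Y²
b(z(9, -7)) + s(-222, -193) = ((10 - 7)/(-7 + 9))² + ((-193)² + 3*(-222) - 222*(-193)) = (3/2)² + (37249 - 666 + 42846) = ((½)*3)² + 79429 = (3/2)² + 79429 = 9/4 + 79429 = 317725/4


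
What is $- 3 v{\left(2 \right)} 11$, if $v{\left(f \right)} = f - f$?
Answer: $0$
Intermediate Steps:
$v{\left(f \right)} = 0$
$- 3 v{\left(2 \right)} 11 = \left(-3\right) 0 \cdot 11 = 0 \cdot 11 = 0$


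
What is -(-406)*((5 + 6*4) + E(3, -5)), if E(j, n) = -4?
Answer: 10150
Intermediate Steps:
-(-406)*((5 + 6*4) + E(3, -5)) = -(-406)*((5 + 6*4) - 4) = -(-406)*((5 + 24) - 4) = -(-406)*(29 - 4) = -(-406)*25 = -406*(-25) = 10150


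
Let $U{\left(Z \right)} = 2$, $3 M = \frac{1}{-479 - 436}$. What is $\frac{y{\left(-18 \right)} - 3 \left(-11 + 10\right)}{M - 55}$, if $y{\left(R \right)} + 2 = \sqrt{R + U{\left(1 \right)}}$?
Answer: $- \frac{2745}{150976} - \frac{2745 i}{37744} \approx -0.018182 - 0.072727 i$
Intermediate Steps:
$M = - \frac{1}{2745}$ ($M = \frac{1}{3 \left(-479 - 436\right)} = \frac{1}{3 \left(-915\right)} = \frac{1}{3} \left(- \frac{1}{915}\right) = - \frac{1}{2745} \approx -0.0003643$)
$y{\left(R \right)} = -2 + \sqrt{2 + R}$ ($y{\left(R \right)} = -2 + \sqrt{R + 2} = -2 + \sqrt{2 + R}$)
$\frac{y{\left(-18 \right)} - 3 \left(-11 + 10\right)}{M - 55} = \frac{\left(-2 + \sqrt{2 - 18}\right) - 3 \left(-11 + 10\right)}{- \frac{1}{2745} - 55} = \frac{\left(-2 + \sqrt{-16}\right) - -3}{- \frac{150976}{2745}} = \left(\left(-2 + 4 i\right) + 3\right) \left(- \frac{2745}{150976}\right) = \left(1 + 4 i\right) \left(- \frac{2745}{150976}\right) = - \frac{2745}{150976} - \frac{2745 i}{37744}$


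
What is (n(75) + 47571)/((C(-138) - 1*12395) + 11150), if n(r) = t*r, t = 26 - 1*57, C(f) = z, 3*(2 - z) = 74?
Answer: -135738/3803 ≈ -35.692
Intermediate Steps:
z = -68/3 (z = 2 - 1/3*74 = 2 - 74/3 = -68/3 ≈ -22.667)
C(f) = -68/3
t = -31 (t = 26 - 57 = -31)
n(r) = -31*r
(n(75) + 47571)/((C(-138) - 1*12395) + 11150) = (-31*75 + 47571)/((-68/3 - 1*12395) + 11150) = (-2325 + 47571)/((-68/3 - 12395) + 11150) = 45246/(-37253/3 + 11150) = 45246/(-3803/3) = 45246*(-3/3803) = -135738/3803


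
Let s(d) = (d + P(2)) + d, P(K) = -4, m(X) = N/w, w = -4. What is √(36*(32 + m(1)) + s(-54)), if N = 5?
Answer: √995 ≈ 31.544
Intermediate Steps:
m(X) = -5/4 (m(X) = 5/(-4) = 5*(-¼) = -5/4)
s(d) = -4 + 2*d (s(d) = (d - 4) + d = (-4 + d) + d = -4 + 2*d)
√(36*(32 + m(1)) + s(-54)) = √(36*(32 - 5/4) + (-4 + 2*(-54))) = √(36*(123/4) + (-4 - 108)) = √(1107 - 112) = √995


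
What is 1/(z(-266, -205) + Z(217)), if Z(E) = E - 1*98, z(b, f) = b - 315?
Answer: -1/462 ≈ -0.0021645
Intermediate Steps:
z(b, f) = -315 + b
Z(E) = -98 + E (Z(E) = E - 98 = -98 + E)
1/(z(-266, -205) + Z(217)) = 1/((-315 - 266) + (-98 + 217)) = 1/(-581 + 119) = 1/(-462) = -1/462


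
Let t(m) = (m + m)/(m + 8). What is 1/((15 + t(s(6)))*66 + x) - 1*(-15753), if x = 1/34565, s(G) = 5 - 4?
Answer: 1641130520184/104178913 ≈ 15753.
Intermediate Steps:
s(G) = 1
t(m) = 2*m/(8 + m) (t(m) = (2*m)/(8 + m) = 2*m/(8 + m))
x = 1/34565 ≈ 2.8931e-5
1/((15 + t(s(6)))*66 + x) - 1*(-15753) = 1/((15 + 2*1/(8 + 1))*66 + 1/34565) - 1*(-15753) = 1/((15 + 2*1/9)*66 + 1/34565) + 15753 = 1/((15 + 2*1*(⅑))*66 + 1/34565) + 15753 = 1/((15 + 2/9)*66 + 1/34565) + 15753 = 1/((137/9)*66 + 1/34565) + 15753 = 1/(3014/3 + 1/34565) + 15753 = 1/(104178913/103695) + 15753 = 103695/104178913 + 15753 = 1641130520184/104178913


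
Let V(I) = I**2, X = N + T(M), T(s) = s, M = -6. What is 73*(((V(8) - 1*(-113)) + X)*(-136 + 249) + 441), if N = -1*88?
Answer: 716860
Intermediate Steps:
N = -88
X = -94 (X = -88 - 6 = -94)
73*(((V(8) - 1*(-113)) + X)*(-136 + 249) + 441) = 73*(((8**2 - 1*(-113)) - 94)*(-136 + 249) + 441) = 73*(((64 + 113) - 94)*113 + 441) = 73*((177 - 94)*113 + 441) = 73*(83*113 + 441) = 73*(9379 + 441) = 73*9820 = 716860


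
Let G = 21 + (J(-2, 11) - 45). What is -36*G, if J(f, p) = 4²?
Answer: 288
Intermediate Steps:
J(f, p) = 16
G = -8 (G = 21 + (16 - 45) = 21 - 29 = -8)
-36*G = -36*(-8) = 288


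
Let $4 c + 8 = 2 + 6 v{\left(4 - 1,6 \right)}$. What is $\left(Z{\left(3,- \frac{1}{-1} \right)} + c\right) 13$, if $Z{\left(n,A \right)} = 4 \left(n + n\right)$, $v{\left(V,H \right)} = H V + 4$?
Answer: $\frac{1443}{2} \approx 721.5$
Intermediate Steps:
$v{\left(V,H \right)} = 4 + H V$
$Z{\left(n,A \right)} = 8 n$ ($Z{\left(n,A \right)} = 4 \cdot 2 n = 8 n$)
$c = \frac{63}{2}$ ($c = -2 + \frac{2 + 6 \left(4 + 6 \left(4 - 1\right)\right)}{4} = -2 + \frac{2 + 6 \left(4 + 6 \cdot 3\right)}{4} = -2 + \frac{2 + 6 \left(4 + 18\right)}{4} = -2 + \frac{2 + 6 \cdot 22}{4} = -2 + \frac{2 + 132}{4} = -2 + \frac{1}{4} \cdot 134 = -2 + \frac{67}{2} = \frac{63}{2} \approx 31.5$)
$\left(Z{\left(3,- \frac{1}{-1} \right)} + c\right) 13 = \left(8 \cdot 3 + \frac{63}{2}\right) 13 = \left(24 + \frac{63}{2}\right) 13 = \frac{111}{2} \cdot 13 = \frac{1443}{2}$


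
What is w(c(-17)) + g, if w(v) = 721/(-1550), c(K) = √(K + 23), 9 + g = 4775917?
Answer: 7402656679/1550 ≈ 4.7759e+6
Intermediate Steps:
g = 4775908 (g = -9 + 4775917 = 4775908)
c(K) = √(23 + K)
w(v) = -721/1550 (w(v) = 721*(-1/1550) = -721/1550)
w(c(-17)) + g = -721/1550 + 4775908 = 7402656679/1550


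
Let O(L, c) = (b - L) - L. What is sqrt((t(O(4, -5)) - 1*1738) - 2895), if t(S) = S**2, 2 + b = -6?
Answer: I*sqrt(4377) ≈ 66.159*I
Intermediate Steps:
b = -8 (b = -2 - 6 = -8)
O(L, c) = -8 - 2*L (O(L, c) = (-8 - L) - L = -8 - 2*L)
sqrt((t(O(4, -5)) - 1*1738) - 2895) = sqrt(((-8 - 2*4)**2 - 1*1738) - 2895) = sqrt(((-8 - 8)**2 - 1738) - 2895) = sqrt(((-16)**2 - 1738) - 2895) = sqrt((256 - 1738) - 2895) = sqrt(-1482 - 2895) = sqrt(-4377) = I*sqrt(4377)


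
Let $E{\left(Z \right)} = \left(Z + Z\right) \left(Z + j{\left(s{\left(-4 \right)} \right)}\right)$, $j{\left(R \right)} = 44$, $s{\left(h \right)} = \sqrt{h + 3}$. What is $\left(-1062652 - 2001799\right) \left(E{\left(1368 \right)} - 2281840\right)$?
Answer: $-4846098295792$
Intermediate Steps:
$s{\left(h \right)} = \sqrt{3 + h}$
$E{\left(Z \right)} = 2 Z \left(44 + Z\right)$ ($E{\left(Z \right)} = \left(Z + Z\right) \left(Z + 44\right) = 2 Z \left(44 + Z\right)$)
$\left(-1062652 - 2001799\right) \left(E{\left(1368 \right)} - 2281840\right) = \left(-1062652 - 2001799\right) \left(2 \cdot 1368 \left(44 + 1368\right) - 2281840\right) = - 3064451 \left(2 \cdot 1368 \cdot 1412 - 2281840\right) = - 3064451 \left(3863232 - 2281840\right) = \left(-3064451\right) 1581392 = -4846098295792$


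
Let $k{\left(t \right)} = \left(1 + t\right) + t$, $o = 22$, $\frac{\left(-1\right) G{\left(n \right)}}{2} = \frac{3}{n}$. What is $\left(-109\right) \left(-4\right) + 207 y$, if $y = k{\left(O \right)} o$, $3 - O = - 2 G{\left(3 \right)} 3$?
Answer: $-76982$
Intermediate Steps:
$G{\left(n \right)} = - \frac{6}{n}$ ($G{\left(n \right)} = - 2 \frac{3}{n} = - \frac{6}{n}$)
$O = -9$ ($O = 3 - - 2 \left(- \frac{6}{3}\right) 3 = 3 - - 2 \left(\left(-6\right) \frac{1}{3}\right) 3 = 3 - \left(-2\right) \left(-2\right) 3 = 3 - 4 \cdot 3 = 3 - 12 = -9$)
$k{\left(t \right)} = 1 + 2 t$
$y = -374$ ($y = \left(1 + 2 \left(-9\right)\right) 22 = \left(1 - 18\right) 22 = \left(-17\right) 22 = -374$)
$\left(-109\right) \left(-4\right) + 207 y = \left(-109\right) \left(-4\right) + 207 \left(-374\right) = 436 - 77418 = -76982$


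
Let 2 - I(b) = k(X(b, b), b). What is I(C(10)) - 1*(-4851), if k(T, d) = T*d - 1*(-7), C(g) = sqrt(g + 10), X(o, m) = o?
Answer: 4826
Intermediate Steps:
C(g) = sqrt(10 + g)
k(T, d) = 7 + T*d (k(T, d) = T*d + 7 = 7 + T*d)
I(b) = -5 - b**2 (I(b) = 2 - (7 + b*b) = 2 - (7 + b**2) = 2 + (-7 - b**2) = -5 - b**2)
I(C(10)) - 1*(-4851) = (-5 - (sqrt(10 + 10))**2) - 1*(-4851) = (-5 - (sqrt(20))**2) + 4851 = (-5 - (2*sqrt(5))**2) + 4851 = (-5 - 1*20) + 4851 = (-5 - 20) + 4851 = -25 + 4851 = 4826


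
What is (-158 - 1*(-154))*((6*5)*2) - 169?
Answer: -409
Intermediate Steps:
(-158 - 1*(-154))*((6*5)*2) - 169 = (-158 + 154)*(30*2) - 169 = -4*60 - 169 = -240 - 169 = -409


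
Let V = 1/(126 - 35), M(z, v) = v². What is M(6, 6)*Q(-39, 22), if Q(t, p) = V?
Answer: 36/91 ≈ 0.39560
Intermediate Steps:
V = 1/91 ≈ 0.010989
Q(t, p) = 1/91
M(6, 6)*Q(-39, 22) = 6²*(1/91) = 36*(1/91) = 36/91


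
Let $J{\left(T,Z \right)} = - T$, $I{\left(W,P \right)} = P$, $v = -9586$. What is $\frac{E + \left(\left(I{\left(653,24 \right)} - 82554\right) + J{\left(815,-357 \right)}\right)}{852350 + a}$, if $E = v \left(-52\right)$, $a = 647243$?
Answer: $\frac{415127}{1499593} \approx 0.27683$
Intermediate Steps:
$E = 498472$ ($E = \left(-9586\right) \left(-52\right) = 498472$)
$\frac{E + \left(\left(I{\left(653,24 \right)} - 82554\right) + J{\left(815,-357 \right)}\right)}{852350 + a} = \frac{498472 + \left(\left(24 - 82554\right) - 815\right)}{852350 + 647243} = \frac{498472 - 83345}{1499593} = \left(498472 - 83345\right) \frac{1}{1499593} = 415127 \cdot \frac{1}{1499593} = \frac{415127}{1499593}$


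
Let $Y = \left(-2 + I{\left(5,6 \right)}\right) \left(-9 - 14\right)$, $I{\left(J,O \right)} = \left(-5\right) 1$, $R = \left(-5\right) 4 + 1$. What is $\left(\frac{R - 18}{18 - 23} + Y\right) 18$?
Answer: $\frac{15156}{5} \approx 3031.2$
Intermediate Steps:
$R = -19$ ($R = -20 + 1 = -19$)
$I{\left(J,O \right)} = -5$
$Y = 161$ ($Y = \left(-2 - 5\right) \left(-9 - 14\right) = \left(-7\right) \left(-23\right) = 161$)
$\left(\frac{R - 18}{18 - 23} + Y\right) 18 = \left(\frac{-19 - 18}{18 - 23} + 161\right) 18 = \left(- \frac{37}{-5} + 161\right) 18 = \left(\left(-37\right) \left(- \frac{1}{5}\right) + 161\right) 18 = \left(\frac{37}{5} + 161\right) 18 = \frac{842}{5} \cdot 18 = \frac{15156}{5}$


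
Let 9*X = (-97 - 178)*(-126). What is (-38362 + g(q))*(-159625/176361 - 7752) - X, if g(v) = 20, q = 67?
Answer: 52424724749324/176361 ≈ 2.9726e+8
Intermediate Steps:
X = 3850 (X = ((-97 - 178)*(-126))/9 = (-275*(-126))/9 = (1/9)*34650 = 3850)
(-38362 + g(q))*(-159625/176361 - 7752) - X = (-38362 + 20)*(-159625/176361 - 7752) - 1*3850 = -38342*(-159625*1/176361 - 7752) - 3850 = -38342*(-159625/176361 - 7752) - 3850 = -38342*(-1367310097/176361) - 3850 = 52425403739174/176361 - 3850 = 52424724749324/176361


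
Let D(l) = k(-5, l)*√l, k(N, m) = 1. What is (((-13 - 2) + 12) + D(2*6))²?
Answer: 21 - 12*√3 ≈ 0.21539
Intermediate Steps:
D(l) = √l (D(l) = 1*√l = √l)
(((-13 - 2) + 12) + D(2*6))² = (((-13 - 2) + 12) + √(2*6))² = ((-15 + 12) + √12)² = (-3 + 2*√3)²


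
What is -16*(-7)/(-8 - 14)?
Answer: -56/11 ≈ -5.0909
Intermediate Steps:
-16*(-7)/(-8 - 14) = -(-112)/(-22) = -(-112)*(-1)/22 = -1*56/11 = -56/11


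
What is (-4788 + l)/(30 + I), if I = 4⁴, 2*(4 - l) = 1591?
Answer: -11159/572 ≈ -19.509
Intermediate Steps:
l = -1583/2 (l = 4 - ½*1591 = 4 - 1591/2 = -1583/2 ≈ -791.50)
I = 256
(-4788 + l)/(30 + I) = (-4788 - 1583/2)/(30 + 256) = -11159/2/286 = -11159/2*1/286 = -11159/572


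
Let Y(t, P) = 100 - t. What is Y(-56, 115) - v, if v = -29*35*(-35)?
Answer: -35369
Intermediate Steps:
v = 35525 (v = -1015*(-35) = 35525)
Y(-56, 115) - v = (100 - 1*(-56)) - 1*35525 = (100 + 56) - 35525 = 156 - 35525 = -35369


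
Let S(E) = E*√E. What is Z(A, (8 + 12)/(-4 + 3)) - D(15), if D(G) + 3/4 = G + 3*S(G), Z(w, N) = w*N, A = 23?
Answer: -1897/4 - 45*√15 ≈ -648.53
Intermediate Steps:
Z(w, N) = N*w
S(E) = E^(3/2)
D(G) = -¾ + G + 3*G^(3/2) (D(G) = -¾ + (G + 3*G^(3/2)) = -¾ + G + 3*G^(3/2))
Z(A, (8 + 12)/(-4 + 3)) - D(15) = ((8 + 12)/(-4 + 3))*23 - (-¾ + 15 + 3*15^(3/2)) = (20/(-1))*23 - (-¾ + 15 + 3*(15*√15)) = (20*(-1))*23 - (-¾ + 15 + 45*√15) = -20*23 - (57/4 + 45*√15) = -460 + (-57/4 - 45*√15) = -1897/4 - 45*√15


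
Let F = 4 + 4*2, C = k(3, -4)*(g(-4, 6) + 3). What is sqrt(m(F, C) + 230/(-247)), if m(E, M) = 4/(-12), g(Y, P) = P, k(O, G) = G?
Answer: I*sqrt(694317)/741 ≈ 1.1245*I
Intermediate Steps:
C = -36 (C = -4*(6 + 3) = -4*9 = -36)
F = 12 (F = 4 + 8 = 12)
m(E, M) = -1/3 (m(E, M) = 4*(-1/12) = -1/3)
sqrt(m(F, C) + 230/(-247)) = sqrt(-1/3 + 230/(-247)) = sqrt(-1/3 + 230*(-1/247)) = sqrt(-1/3 - 230/247) = sqrt(-937/741) = I*sqrt(694317)/741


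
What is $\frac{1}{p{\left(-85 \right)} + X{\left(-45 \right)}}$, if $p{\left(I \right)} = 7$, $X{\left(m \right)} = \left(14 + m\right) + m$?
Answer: $- \frac{1}{69} \approx -0.014493$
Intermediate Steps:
$X{\left(m \right)} = 14 + 2 m$
$\frac{1}{p{\left(-85 \right)} + X{\left(-45 \right)}} = \frac{1}{7 + \left(14 + 2 \left(-45\right)\right)} = \frac{1}{7 + \left(14 - 90\right)} = \frac{1}{7 - 76} = \frac{1}{-69} = - \frac{1}{69}$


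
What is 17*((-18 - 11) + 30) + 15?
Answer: 32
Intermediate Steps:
17*((-18 - 11) + 30) + 15 = 17*(-29 + 30) + 15 = 17*1 + 15 = 17 + 15 = 32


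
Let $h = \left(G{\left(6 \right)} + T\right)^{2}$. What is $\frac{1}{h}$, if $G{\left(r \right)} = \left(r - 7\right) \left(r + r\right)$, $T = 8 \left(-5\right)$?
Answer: $\frac{1}{2704} \approx 0.00036982$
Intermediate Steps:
$T = -40$
$G{\left(r \right)} = 2 r \left(-7 + r\right)$ ($G{\left(r \right)} = \left(-7 + r\right) 2 r = 2 r \left(-7 + r\right)$)
$h = 2704$ ($h = \left(2 \cdot 6 \left(-7 + 6\right) - 40\right)^{2} = \left(2 \cdot 6 \left(-1\right) - 40\right)^{2} = \left(-12 - 40\right)^{2} = \left(-52\right)^{2} = 2704$)
$\frac{1}{h} = \frac{1}{2704}$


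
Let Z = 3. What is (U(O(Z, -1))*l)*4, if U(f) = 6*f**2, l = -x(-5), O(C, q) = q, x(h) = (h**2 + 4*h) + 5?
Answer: -240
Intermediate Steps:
x(h) = 5 + h**2 + 4*h
l = -10 (l = -(5 + (-5)**2 + 4*(-5)) = -(5 + 25 - 20) = -1*10 = -10)
(U(O(Z, -1))*l)*4 = ((6*(-1)**2)*(-10))*4 = ((6*1)*(-10))*4 = (6*(-10))*4 = -60*4 = -240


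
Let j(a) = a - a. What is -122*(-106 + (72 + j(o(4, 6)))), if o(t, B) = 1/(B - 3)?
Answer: 4148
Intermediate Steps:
o(t, B) = 1/(-3 + B)
j(a) = 0
-122*(-106 + (72 + j(o(4, 6)))) = -122*(-106 + (72 + 0)) = -122*(-106 + 72) = -122*(-34) = 4148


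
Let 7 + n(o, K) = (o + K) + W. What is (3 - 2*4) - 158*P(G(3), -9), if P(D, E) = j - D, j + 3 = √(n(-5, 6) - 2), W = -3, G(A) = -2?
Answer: 153 - 158*I*√11 ≈ 153.0 - 524.03*I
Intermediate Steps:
n(o, K) = -10 + K + o (n(o, K) = -7 + ((o + K) - 3) = -7 + ((K + o) - 3) = -7 + (-3 + K + o) = -10 + K + o)
j = -3 + I*√11 (j = -3 + √((-10 + 6 - 5) - 2) = -3 + √(-9 - 2) = -3 + √(-11) = -3 + I*√11 ≈ -3.0 + 3.3166*I)
P(D, E) = -3 - D + I*√11 (P(D, E) = (-3 + I*√11) - D = -3 - D + I*√11)
(3 - 2*4) - 158*P(G(3), -9) = (3 - 2*4) - 158*(-3 - 1*(-2) + I*√11) = (3 - 8) - 158*(-3 + 2 + I*√11) = -5 - 158*(-1 + I*√11) = -5 + (158 - 158*I*√11) = 153 - 158*I*√11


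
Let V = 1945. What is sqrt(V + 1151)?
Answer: 6*sqrt(86) ≈ 55.642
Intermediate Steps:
sqrt(V + 1151) = sqrt(1945 + 1151) = sqrt(3096) = 6*sqrt(86)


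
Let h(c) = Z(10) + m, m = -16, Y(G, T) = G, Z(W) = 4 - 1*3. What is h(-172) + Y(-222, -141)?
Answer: -237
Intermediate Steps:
Z(W) = 1 (Z(W) = 4 - 3 = 1)
h(c) = -15 (h(c) = 1 - 16 = -15)
h(-172) + Y(-222, -141) = -15 - 222 = -237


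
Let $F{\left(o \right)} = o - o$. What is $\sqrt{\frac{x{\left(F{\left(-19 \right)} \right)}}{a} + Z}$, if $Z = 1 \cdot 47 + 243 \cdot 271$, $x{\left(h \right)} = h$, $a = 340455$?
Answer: $10 \sqrt{659} \approx 256.71$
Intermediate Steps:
$F{\left(o \right)} = 0$
$Z = 65900$ ($Z = 47 + 65853 = 65900$)
$\sqrt{\frac{x{\left(F{\left(-19 \right)} \right)}}{a} + Z} = \sqrt{\frac{0}{340455} + 65900} = \sqrt{0 \cdot \frac{1}{340455} + 65900} = \sqrt{0 + 65900} = \sqrt{65900} = 10 \sqrt{659}$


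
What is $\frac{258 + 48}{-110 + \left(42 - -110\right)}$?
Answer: $\frac{51}{7} \approx 7.2857$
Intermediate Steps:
$\frac{258 + 48}{-110 + \left(42 - -110\right)} = \frac{306}{-110 + \left(42 + 110\right)} = \frac{306}{-110 + 152} = \frac{306}{42} = 306 \cdot \frac{1}{42} = \frac{51}{7}$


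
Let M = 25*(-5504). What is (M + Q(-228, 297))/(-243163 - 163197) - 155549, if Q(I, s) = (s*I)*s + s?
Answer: -12637728537/81272 ≈ -1.5550e+5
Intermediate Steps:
Q(I, s) = s + I*s² (Q(I, s) = (I*s)*s + s = I*s² + s = s + I*s²)
M = -137600
(M + Q(-228, 297))/(-243163 - 163197) - 155549 = (-137600 + 297*(1 - 228*297))/(-243163 - 163197) - 155549 = (-137600 + 297*(1 - 67716))/(-406360) - 155549 = (-137600 + 297*(-67715))*(-1/406360) - 155549 = (-137600 - 20111355)*(-1/406360) - 155549 = -20248955*(-1/406360) - 155549 = 4049791/81272 - 155549 = -12637728537/81272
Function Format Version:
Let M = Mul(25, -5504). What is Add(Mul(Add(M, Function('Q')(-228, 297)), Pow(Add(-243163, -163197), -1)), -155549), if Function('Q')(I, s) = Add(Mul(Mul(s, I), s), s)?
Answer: Rational(-12637728537, 81272) ≈ -1.5550e+5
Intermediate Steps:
Function('Q')(I, s) = Add(s, Mul(I, Pow(s, 2))) (Function('Q')(I, s) = Add(Mul(Mul(I, s), s), s) = Add(Mul(I, Pow(s, 2)), s) = Add(s, Mul(I, Pow(s, 2))))
M = -137600
Add(Mul(Add(M, Function('Q')(-228, 297)), Pow(Add(-243163, -163197), -1)), -155549) = Add(Mul(Add(-137600, Mul(297, Add(1, Mul(-228, 297)))), Pow(Add(-243163, -163197), -1)), -155549) = Add(Mul(Add(-137600, Mul(297, Add(1, -67716))), Pow(-406360, -1)), -155549) = Add(Mul(Add(-137600, Mul(297, -67715)), Rational(-1, 406360)), -155549) = Add(Mul(Add(-137600, -20111355), Rational(-1, 406360)), -155549) = Add(Mul(-20248955, Rational(-1, 406360)), -155549) = Add(Rational(4049791, 81272), -155549) = Rational(-12637728537, 81272)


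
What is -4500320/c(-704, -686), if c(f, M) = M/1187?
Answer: 2670939920/343 ≈ 7.7870e+6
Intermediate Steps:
c(f, M) = M/1187 (c(f, M) = M*(1/1187) = M/1187)
-4500320/c(-704, -686) = -4500320/((1/1187)*(-686)) = -4500320/(-686/1187) = -4500320*(-1187/686) = 2670939920/343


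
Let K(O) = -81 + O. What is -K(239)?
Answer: -158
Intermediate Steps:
-K(239) = -(-81 + 239) = -1*158 = -158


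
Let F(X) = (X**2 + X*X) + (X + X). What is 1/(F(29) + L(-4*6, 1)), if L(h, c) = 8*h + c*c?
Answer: 1/1549 ≈ 0.00064558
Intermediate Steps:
F(X) = 2*X + 2*X**2 (F(X) = (X**2 + X**2) + 2*X = 2*X**2 + 2*X = 2*X + 2*X**2)
L(h, c) = c**2 + 8*h (L(h, c) = 8*h + c**2 = c**2 + 8*h)
1/(F(29) + L(-4*6, 1)) = 1/(2*29*(1 + 29) + (1**2 + 8*(-4*6))) = 1/(2*29*30 + (1 + 8*(-24))) = 1/(1740 + (1 - 192)) = 1/(1740 - 191) = 1/1549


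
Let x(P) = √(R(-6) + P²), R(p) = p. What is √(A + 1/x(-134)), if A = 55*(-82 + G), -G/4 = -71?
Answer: √(143186791000 + 3590*√718)/3590 ≈ 105.40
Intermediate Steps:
G = 284 (G = -4*(-71) = 284)
x(P) = √(-6 + P²)
A = 11110 (A = 55*(-82 + 284) = 55*202 = 11110)
√(A + 1/x(-134)) = √(11110 + 1/(√(-6 + (-134)²))) = √(11110 + 1/(√(-6 + 17956))) = √(11110 + 1/(√17950)) = √(11110 + 1/(5*√718)) = √(11110 + √718/3590)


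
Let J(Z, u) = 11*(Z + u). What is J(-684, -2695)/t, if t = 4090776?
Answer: -37169/4090776 ≈ -0.0090861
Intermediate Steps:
J(Z, u) = 11*Z + 11*u
J(-684, -2695)/t = (11*(-684) + 11*(-2695))/4090776 = (-7524 - 29645)*(1/4090776) = -37169*1/4090776 = -37169/4090776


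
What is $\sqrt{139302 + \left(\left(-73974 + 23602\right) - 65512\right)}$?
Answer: $3 \sqrt{2602} \approx 153.03$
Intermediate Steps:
$\sqrt{139302 + \left(\left(-73974 + 23602\right) - 65512\right)} = \sqrt{139302 - 115884} = \sqrt{23418} = 3 \sqrt{2602}$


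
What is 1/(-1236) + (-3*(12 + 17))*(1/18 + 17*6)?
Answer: -10974239/1236 ≈ -8878.8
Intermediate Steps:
1/(-1236) + (-3*(12 + 17))*(1/18 + 17*6) = -1/1236 + (-3*29)*(1/18 + 102) = -1/1236 - 87*1837/18 = -1/1236 - 53273/6 = -10974239/1236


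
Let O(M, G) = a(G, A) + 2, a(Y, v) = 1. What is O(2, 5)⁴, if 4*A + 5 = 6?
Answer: 81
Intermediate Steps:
A = ¼ (A = -5/4 + (¼)*6 = -5/4 + 3/2 = ¼ ≈ 0.25000)
O(M, G) = 3 (O(M, G) = 1 + 2 = 3)
O(2, 5)⁴ = 3⁴ = 81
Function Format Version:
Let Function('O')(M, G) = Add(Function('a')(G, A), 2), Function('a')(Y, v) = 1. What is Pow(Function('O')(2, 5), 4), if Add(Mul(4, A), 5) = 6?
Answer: 81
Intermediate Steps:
A = Rational(1, 4) (A = Add(Rational(-5, 4), Mul(Rational(1, 4), 6)) = Add(Rational(-5, 4), Rational(3, 2)) = Rational(1, 4) ≈ 0.25000)
Function('O')(M, G) = 3 (Function('O')(M, G) = Add(1, 2) = 3)
Pow(Function('O')(2, 5), 4) = Pow(3, 4) = 81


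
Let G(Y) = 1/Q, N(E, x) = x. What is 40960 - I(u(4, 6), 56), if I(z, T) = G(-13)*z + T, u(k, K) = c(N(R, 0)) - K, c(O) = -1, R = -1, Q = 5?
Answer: 204527/5 ≈ 40905.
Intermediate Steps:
G(Y) = 1/5
u(k, K) = -1 - K
I(z, T) = T + z/5 (I(z, T) = z/5 + T = T + z/5)
40960 - I(u(4, 6), 56) = 40960 - (56 + (-1 - 1*6)/5) = 40960 - (56 + (-1 - 6)/5) = 40960 - (56 + (1/5)*(-7)) = 40960 - (56 - 7/5) = 40960 - 1*273/5 = 40960 - 273/5 = 204527/5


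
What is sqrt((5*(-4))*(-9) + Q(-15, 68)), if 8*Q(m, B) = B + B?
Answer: sqrt(197) ≈ 14.036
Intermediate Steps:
Q(m, B) = B/4 (Q(m, B) = (B + B)/8 = (2*B)/8 = B/4)
sqrt((5*(-4))*(-9) + Q(-15, 68)) = sqrt((5*(-4))*(-9) + (1/4)*68) = sqrt(-20*(-9) + 17) = sqrt(180 + 17) = sqrt(197)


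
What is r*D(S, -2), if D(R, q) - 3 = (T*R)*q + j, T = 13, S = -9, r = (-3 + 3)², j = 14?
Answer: 0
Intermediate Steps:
r = 0 (r = 0² = 0)
D(R, q) = 17 + 13*R*q (D(R, q) = 3 + ((13*R)*q + 14) = 3 + (13*R*q + 14) = 3 + (14 + 13*R*q) = 17 + 13*R*q)
r*D(S, -2) = 0*(17 + 13*(-9)*(-2)) = 0*(17 + 234) = 0*251 = 0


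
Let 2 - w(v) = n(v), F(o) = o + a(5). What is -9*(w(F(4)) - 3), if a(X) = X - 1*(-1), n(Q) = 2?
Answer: 27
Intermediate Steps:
a(X) = 1 + X (a(X) = X + 1 = 1 + X)
F(o) = 6 + o (F(o) = o + (1 + 5) = o + 6 = 6 + o)
w(v) = 0 (w(v) = 2 - 1*2 = 2 - 2 = 0)
-9*(w(F(4)) - 3) = -9*(0 - 3) = -9*(-3) = 27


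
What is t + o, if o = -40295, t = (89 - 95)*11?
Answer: -40361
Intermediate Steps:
t = -66 (t = -6*11 = -66)
t + o = -66 - 40295 = -40361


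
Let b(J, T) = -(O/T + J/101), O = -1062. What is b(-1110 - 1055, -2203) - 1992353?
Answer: -443299857326/222503 ≈ -1.9923e+6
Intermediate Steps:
b(J, T) = 1062/T - J/101 (b(J, T) = -(-1062/T + J/101) = 1062/T - J/101)
b(-1110 - 1055, -2203) - 1992353 = (1062/(-2203) - (-1110 - 1055)/101) - 1992353 = (1062*(-1/2203) - 1/101*(-2165)) - 1992353 = (-1062/2203 + 2165/101) - 1992353 = 4662233/222503 - 1992353 = -443299857326/222503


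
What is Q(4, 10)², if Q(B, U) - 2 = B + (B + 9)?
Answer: 361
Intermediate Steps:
Q(B, U) = 11 + 2*B (Q(B, U) = 2 + (B + (B + 9)) = 2 + (B + (9 + B)) = 2 + (9 + 2*B) = 11 + 2*B)
Q(4, 10)² = (11 + 2*4)² = (11 + 8)² = 19² = 361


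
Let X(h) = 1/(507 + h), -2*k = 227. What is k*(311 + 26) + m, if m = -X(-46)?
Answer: -35266041/922 ≈ -38250.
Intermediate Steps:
k = -227/2 (k = -½*227 = -227/2 ≈ -113.50)
m = -1/461 (m = -1/(507 - 46) = -1/461 ≈ -0.0021692)
k*(311 + 26) + m = -227*(311 + 26)/2 - 1/461 = -227/2*337 - 1/461 = -76499/2 - 1/461 = -35266041/922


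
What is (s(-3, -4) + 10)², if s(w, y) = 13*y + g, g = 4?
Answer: 1444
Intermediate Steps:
s(w, y) = 4 + 13*y (s(w, y) = 13*y + 4 = 4 + 13*y)
(s(-3, -4) + 10)² = ((4 + 13*(-4)) + 10)² = ((4 - 52) + 10)² = (-48 + 10)² = (-38)² = 1444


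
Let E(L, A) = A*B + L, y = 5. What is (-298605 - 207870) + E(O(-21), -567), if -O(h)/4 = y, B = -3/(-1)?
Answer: -508196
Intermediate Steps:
B = 3 (B = -3*(-1) = 3)
O(h) = -20 (O(h) = -4*5 = -20)
E(L, A) = L + 3*A (E(L, A) = A*3 + L = 3*A + L = L + 3*A)
(-298605 - 207870) + E(O(-21), -567) = (-298605 - 207870) + (-20 + 3*(-567)) = -506475 + (-20 - 1701) = -506475 - 1721 = -508196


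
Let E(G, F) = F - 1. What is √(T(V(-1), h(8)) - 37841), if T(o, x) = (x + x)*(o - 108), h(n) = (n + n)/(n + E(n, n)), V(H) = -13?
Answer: 7*I*√174945/15 ≈ 195.19*I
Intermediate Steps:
E(G, F) = -1 + F
h(n) = 2*n/(-1 + 2*n) (h(n) = (n + n)/(n + (-1 + n)) = (2*n)/(-1 + 2*n) = 2*n/(-1 + 2*n))
T(o, x) = 2*x*(-108 + o) (T(o, x) = (2*x)*(-108 + o) = 2*x*(-108 + o))
√(T(V(-1), h(8)) - 37841) = √(2*(2*8/(-1 + 2*8))*(-108 - 13) - 37841) = √(2*(2*8/(-1 + 16))*(-121) - 37841) = √(2*(2*8/15)*(-121) - 37841) = √(2*(2*8*(1/15))*(-121) - 37841) = √(2*(16/15)*(-121) - 37841) = √(-3872/15 - 37841) = √(-571487/15) = 7*I*√174945/15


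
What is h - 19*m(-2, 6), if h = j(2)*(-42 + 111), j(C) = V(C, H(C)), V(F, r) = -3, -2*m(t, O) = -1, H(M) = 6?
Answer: -433/2 ≈ -216.50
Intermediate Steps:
m(t, O) = 1/2 (m(t, O) = -1/2*(-1) = 1/2)
j(C) = -3
h = -207 (h = -3*(-42 + 111) = -3*69 = -207)
h - 19*m(-2, 6) = -207 - 19/2 = -433/2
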